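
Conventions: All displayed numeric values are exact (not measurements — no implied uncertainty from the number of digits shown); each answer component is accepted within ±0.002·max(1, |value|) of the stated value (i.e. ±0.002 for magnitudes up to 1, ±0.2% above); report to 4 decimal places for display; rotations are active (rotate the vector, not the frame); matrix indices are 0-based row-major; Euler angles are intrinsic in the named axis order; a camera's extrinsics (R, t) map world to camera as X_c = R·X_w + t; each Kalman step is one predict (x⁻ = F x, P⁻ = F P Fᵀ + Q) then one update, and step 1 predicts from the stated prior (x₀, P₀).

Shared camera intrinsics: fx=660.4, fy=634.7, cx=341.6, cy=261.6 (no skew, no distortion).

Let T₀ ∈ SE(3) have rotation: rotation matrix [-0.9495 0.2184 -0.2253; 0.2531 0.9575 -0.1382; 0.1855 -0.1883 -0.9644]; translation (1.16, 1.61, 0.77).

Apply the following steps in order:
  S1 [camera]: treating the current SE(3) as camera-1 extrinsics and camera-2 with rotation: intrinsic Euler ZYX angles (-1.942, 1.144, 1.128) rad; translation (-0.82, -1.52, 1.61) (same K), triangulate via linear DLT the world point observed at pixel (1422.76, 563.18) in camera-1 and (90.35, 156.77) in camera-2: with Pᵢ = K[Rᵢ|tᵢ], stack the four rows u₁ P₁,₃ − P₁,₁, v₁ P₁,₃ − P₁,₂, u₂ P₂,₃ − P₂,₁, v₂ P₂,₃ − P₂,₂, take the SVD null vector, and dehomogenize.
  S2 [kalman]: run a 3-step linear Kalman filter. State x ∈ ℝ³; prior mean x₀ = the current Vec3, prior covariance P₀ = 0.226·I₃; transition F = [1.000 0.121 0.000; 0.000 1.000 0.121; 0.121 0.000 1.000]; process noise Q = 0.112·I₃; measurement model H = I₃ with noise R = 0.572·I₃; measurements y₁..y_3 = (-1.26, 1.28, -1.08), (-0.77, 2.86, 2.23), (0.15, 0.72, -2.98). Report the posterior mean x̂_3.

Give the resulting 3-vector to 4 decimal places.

result = (-0.4515, 0.8295, -0.7985)

after S1 (triangulate): (-0.6688, -1.0401, -0.1402)
after S2 (kf_track): (-0.4515, 0.8295, -0.7985)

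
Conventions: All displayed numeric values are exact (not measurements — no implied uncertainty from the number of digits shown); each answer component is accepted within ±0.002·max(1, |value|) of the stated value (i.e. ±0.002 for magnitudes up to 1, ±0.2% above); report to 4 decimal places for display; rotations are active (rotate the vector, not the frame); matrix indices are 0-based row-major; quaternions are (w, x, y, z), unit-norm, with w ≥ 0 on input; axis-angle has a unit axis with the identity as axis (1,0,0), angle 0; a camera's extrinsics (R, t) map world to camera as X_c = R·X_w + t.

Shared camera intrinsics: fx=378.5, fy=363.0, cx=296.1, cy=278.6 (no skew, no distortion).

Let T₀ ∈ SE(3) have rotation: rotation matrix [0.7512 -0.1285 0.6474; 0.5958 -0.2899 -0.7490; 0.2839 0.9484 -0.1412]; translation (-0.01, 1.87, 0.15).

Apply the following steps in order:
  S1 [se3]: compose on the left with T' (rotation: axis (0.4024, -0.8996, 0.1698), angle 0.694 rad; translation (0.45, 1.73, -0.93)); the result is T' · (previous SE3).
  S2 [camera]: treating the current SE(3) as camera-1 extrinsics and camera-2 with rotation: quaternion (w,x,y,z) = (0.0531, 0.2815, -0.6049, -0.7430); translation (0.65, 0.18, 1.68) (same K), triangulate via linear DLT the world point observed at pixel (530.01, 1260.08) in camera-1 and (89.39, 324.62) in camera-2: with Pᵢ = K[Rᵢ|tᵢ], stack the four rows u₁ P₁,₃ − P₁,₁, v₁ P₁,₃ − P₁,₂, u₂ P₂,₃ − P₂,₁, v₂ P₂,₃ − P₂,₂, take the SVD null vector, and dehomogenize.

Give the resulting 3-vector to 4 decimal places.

result = (1.3108, 0.7051, 0.9264)

after S1 (compose_se3): R=[0.3321 -0.5786 0.7450; 0.5051 -0.5579 -0.6585; 0.7966 0.5950 0.1069], t=(-0.0017, 3.4733, -0.4044)
after S2 (triangulate): (1.3108, 0.7051, 0.9264)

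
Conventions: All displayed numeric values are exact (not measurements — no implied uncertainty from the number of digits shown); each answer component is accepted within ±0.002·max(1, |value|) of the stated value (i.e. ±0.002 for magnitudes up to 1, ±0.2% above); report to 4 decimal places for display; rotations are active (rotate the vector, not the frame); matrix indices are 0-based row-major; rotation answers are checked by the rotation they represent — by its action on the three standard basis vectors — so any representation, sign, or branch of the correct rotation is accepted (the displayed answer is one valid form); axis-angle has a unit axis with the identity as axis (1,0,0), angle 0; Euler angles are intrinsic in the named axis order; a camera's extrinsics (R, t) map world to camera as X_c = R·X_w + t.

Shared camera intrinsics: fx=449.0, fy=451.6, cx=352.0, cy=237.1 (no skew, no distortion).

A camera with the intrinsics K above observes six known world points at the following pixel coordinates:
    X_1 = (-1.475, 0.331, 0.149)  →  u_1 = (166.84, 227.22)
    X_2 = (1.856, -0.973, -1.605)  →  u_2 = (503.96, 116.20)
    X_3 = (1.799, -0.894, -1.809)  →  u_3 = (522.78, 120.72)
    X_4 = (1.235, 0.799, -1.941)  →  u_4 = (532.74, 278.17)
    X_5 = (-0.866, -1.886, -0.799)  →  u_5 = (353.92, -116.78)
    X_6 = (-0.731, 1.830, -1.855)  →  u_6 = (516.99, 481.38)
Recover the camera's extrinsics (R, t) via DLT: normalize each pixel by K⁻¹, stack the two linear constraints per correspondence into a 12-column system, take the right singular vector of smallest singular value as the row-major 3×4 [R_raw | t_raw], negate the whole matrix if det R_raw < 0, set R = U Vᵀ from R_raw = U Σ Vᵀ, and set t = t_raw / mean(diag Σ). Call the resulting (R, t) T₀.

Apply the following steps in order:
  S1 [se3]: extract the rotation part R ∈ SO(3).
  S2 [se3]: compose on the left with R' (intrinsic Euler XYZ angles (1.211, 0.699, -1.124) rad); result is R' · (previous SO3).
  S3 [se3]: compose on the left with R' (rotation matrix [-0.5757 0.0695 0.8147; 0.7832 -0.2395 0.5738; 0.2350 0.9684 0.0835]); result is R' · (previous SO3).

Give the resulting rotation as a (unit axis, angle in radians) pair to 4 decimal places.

rotation (axis_angle) = ((0.1853, 0.8317, 0.5234), 2.2009)

source (pnp_recover): camera pose = R=[0.3646 -0.0129 -0.9311; -0.0153 0.9997 -0.0199; 0.9310 0.0215 0.3643], t=(-0.4399, -0.4101, 4.0300)
after S1 (rot_of_se3): [0.3646 -0.0129 -0.9311; -0.0153 0.9997 -0.0199; 0.9310 0.0215 0.3643]
after S2 (compose_so3): [0.7091 0.6997 -0.0872; -0.6986 0.6804 -0.2215; -0.0956 0.2180 0.9713]
after S3 (compose_so3): [-0.5347 -0.1779 0.8261; 0.6678 0.5101 0.5421; -0.5179 0.8415 -0.1539]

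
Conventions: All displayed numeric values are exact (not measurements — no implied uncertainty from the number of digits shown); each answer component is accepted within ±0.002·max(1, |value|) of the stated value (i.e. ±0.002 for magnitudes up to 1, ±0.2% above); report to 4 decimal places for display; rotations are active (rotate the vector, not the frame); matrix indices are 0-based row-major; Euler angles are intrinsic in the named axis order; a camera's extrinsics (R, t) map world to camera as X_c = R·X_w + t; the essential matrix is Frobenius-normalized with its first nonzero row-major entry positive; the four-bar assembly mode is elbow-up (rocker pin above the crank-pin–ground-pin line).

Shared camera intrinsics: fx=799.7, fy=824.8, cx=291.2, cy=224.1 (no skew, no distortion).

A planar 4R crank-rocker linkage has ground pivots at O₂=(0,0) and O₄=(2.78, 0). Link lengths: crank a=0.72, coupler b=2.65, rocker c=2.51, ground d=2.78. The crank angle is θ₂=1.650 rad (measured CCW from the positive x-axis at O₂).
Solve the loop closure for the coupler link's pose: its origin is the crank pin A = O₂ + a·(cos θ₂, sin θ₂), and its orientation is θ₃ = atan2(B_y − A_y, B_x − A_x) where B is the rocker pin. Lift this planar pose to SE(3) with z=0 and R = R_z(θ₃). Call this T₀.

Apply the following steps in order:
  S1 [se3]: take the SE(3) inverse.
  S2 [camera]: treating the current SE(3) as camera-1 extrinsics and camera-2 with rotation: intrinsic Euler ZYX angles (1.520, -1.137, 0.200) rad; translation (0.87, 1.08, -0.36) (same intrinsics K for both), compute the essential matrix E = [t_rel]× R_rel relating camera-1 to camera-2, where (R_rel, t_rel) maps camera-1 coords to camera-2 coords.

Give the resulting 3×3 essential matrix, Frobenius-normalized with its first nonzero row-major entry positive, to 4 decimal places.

matrix = [0.5556 -0.4200 0.0549; 0.0627 0.2424 -0.0816; 0.4239 0.4727 -0.1984]

source (fourbar_fk): coupler pose = R=[0.7769 -0.6296 0.0000; 0.6296 0.7769 0.0000; 0.0000 0.0000 1.0000], t=(-0.0570, 0.7177, 0.0000)
after S1 (invert_se3): R=[0.7769 0.6296 0.0000; -0.6296 0.7769 0.0000; 0.0000 0.0000 1.0000], t=(-0.4077, -0.5935, 0.0000)
after S2 (essential): [0.5556 -0.4200 0.0549; 0.0627 0.2424 -0.0816; 0.4239 0.4727 -0.1984]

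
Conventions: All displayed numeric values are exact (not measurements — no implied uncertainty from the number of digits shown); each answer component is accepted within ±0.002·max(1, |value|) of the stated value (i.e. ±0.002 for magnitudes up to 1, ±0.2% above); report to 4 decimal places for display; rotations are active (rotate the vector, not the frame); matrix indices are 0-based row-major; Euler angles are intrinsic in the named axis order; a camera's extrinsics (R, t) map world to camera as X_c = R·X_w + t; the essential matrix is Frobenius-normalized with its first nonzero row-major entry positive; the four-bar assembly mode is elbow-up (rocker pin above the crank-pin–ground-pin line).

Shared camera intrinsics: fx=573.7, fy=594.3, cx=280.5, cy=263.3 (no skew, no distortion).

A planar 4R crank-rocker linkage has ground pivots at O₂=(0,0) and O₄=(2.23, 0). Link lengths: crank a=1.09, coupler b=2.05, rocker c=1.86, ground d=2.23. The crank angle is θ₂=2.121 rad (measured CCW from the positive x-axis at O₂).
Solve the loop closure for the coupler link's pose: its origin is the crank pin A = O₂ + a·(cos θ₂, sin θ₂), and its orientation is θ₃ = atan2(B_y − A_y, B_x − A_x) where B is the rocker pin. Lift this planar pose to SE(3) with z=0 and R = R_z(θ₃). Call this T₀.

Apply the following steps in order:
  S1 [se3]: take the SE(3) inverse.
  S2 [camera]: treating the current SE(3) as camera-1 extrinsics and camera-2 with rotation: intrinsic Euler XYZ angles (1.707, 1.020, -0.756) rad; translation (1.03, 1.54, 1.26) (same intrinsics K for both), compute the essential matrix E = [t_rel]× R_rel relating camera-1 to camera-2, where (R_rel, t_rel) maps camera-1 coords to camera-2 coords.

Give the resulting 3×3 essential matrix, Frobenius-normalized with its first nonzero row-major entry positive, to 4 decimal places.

source (fourbar_fk): coupler pose = R=[0.9379 -0.3468 0.0000; 0.3468 0.9379 0.0000; 0.0000 0.0000 1.0000], t=(-0.5699, 0.9291, 0.0000)
after S1 (invert_se3): R=[0.9379 0.3468 0.0000; -0.3468 0.9379 0.0000; 0.0000 0.0000 1.0000], t=(0.2123, -1.0691, 0.0000)
after S2 (essential): [0.5538 -0.2397 -0.2555; -0.3362 0.1432 -0.4815; -0.0438 0.0206 0.4504]

matrix = [0.5538 -0.2397 -0.2555; -0.3362 0.1432 -0.4815; -0.0438 0.0206 0.4504]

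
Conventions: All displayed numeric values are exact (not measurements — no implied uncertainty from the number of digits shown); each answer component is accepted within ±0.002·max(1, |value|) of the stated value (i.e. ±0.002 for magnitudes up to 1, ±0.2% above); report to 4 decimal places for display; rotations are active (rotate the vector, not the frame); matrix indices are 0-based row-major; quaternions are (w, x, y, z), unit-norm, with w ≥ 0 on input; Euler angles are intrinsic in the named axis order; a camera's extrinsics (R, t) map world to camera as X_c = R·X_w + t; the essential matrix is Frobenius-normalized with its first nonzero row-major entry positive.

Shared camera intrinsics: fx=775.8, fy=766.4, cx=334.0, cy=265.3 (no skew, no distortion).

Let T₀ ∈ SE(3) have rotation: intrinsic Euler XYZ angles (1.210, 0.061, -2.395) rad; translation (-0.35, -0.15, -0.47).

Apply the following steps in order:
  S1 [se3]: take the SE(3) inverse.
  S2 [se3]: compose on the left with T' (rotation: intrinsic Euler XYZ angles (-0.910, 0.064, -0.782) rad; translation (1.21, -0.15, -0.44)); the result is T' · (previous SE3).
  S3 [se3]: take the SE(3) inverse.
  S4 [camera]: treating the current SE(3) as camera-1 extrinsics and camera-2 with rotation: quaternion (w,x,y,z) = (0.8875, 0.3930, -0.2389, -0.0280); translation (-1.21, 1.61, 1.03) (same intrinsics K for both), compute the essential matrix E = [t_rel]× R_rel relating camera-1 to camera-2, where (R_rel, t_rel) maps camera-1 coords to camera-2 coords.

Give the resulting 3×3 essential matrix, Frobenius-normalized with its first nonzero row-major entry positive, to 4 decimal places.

matrix = [0.3008 0.6295 0.0597; -0.0697 0.1005 0.3144; 0.2258 -0.0017 -0.5873]

after S1 (invert_se3): R=[-0.7326 -0.2816 -0.6196; 0.6779 -0.2204 -0.7014; 0.0610 -0.9339 0.3524], t=(-0.5899, -0.1254, 0.0469)
after S2 (compose_se3): R=[-0.0381 -0.4141 -0.9094; 0.6622 -0.6920 0.2874; -0.7483 -0.5913 0.3006], t=(0.7071, 0.1130, -0.6493)
after S3 (invert_se3): R=[-0.0381 0.6622 -0.7483; -0.4141 -0.6920 -0.5913; -0.9094 0.2874 0.3006], t=(-0.5338, -0.0129, 0.8058)
after S4 (essential): [0.3008 0.6295 0.0597; -0.0697 0.1005 0.3144; 0.2258 -0.0017 -0.5873]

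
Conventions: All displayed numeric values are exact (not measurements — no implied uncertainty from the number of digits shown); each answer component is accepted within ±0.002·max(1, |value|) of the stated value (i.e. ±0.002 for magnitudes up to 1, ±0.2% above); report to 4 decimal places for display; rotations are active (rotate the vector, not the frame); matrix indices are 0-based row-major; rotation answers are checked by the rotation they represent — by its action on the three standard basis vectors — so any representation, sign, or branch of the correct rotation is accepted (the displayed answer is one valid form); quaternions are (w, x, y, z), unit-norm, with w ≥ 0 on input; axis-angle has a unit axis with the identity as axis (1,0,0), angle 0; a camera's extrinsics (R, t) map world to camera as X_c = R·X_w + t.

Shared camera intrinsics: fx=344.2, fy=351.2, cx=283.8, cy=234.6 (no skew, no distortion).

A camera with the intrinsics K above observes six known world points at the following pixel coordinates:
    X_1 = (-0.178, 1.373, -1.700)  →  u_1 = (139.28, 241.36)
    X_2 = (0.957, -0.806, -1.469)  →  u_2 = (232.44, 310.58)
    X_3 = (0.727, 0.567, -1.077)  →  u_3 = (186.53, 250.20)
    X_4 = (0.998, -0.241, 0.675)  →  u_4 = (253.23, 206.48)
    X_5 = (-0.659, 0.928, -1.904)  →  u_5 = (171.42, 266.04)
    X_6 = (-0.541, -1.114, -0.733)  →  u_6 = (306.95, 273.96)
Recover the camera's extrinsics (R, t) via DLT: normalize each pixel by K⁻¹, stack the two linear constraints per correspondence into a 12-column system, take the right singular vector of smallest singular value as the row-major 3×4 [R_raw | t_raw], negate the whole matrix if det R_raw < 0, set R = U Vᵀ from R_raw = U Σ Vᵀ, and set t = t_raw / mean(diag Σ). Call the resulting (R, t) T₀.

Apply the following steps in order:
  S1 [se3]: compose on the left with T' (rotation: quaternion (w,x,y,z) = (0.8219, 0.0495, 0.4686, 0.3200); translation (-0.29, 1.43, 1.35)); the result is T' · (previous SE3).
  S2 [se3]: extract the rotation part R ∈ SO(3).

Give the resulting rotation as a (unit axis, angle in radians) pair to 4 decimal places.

source (pnp_recover): camera pose = R=[-0.5911 -0.7271 0.3493; 0.2329 -0.5684 -0.7891; 0.7723 -0.3851 0.5053], t=(-0.4802, -0.4300, 6.2120)
after S1 (compose_se3): R=[0.2972 -0.2950 0.9081; 0.0145 -0.9496 -0.3133; 0.9547 0.1063 -0.2780], t=(4.7273, 2.1729, 4.9940)
after S2 (rot_of_se3): [0.2972 -0.2950 0.9081; 0.0145 -0.9496 -0.3133; 0.9547 0.1063 -0.2780]

rotation (axis_angle) = ((0.8015, -0.0891, 0.5913), 2.8768)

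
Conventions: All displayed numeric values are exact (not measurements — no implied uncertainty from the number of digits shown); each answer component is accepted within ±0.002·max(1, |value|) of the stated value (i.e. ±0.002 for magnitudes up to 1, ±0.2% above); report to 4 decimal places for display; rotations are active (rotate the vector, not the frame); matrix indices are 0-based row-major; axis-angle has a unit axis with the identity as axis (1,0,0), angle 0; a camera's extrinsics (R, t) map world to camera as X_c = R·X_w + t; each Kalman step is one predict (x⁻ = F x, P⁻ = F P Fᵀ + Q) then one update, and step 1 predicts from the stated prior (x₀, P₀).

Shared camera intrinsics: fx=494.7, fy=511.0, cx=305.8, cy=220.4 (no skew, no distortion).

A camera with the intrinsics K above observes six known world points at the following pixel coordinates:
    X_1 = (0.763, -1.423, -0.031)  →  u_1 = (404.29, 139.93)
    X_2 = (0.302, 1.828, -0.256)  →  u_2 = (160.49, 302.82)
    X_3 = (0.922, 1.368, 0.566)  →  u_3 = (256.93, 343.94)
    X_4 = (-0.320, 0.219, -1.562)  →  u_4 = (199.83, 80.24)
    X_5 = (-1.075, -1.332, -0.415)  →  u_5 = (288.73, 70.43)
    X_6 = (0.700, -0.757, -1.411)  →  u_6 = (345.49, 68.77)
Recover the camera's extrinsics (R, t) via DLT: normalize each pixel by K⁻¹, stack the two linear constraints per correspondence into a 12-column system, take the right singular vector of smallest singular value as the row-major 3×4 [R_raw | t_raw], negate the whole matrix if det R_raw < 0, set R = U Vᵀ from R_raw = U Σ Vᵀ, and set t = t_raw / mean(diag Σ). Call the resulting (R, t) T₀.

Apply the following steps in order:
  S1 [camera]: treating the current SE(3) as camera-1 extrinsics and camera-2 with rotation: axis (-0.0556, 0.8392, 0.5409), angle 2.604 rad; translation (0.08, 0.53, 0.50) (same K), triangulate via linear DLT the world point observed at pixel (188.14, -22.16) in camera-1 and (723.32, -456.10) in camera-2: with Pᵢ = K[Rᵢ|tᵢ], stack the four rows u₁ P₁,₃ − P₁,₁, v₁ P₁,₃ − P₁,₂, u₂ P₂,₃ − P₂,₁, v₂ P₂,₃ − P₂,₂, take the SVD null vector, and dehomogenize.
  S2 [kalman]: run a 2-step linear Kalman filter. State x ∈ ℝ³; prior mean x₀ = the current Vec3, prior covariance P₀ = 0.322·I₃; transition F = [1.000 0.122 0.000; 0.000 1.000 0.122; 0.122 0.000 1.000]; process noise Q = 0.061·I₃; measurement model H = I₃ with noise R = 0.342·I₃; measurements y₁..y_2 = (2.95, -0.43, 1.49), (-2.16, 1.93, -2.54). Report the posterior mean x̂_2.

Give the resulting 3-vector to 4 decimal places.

source (pnp_recover): camera pose = R=[0.6858 -0.6958 0.2132; 0.4550 0.6386 0.6206; -0.5680 -0.3286 0.7546], t=(-0.3300, -0.3500, 5.9000)
after S1 (triangulate): (-1.6735, -0.7308, -1.8264)
after S2 (kf_track): (-0.4546, 0.3561, -1.0374)

result = (-0.4546, 0.3561, -1.0374)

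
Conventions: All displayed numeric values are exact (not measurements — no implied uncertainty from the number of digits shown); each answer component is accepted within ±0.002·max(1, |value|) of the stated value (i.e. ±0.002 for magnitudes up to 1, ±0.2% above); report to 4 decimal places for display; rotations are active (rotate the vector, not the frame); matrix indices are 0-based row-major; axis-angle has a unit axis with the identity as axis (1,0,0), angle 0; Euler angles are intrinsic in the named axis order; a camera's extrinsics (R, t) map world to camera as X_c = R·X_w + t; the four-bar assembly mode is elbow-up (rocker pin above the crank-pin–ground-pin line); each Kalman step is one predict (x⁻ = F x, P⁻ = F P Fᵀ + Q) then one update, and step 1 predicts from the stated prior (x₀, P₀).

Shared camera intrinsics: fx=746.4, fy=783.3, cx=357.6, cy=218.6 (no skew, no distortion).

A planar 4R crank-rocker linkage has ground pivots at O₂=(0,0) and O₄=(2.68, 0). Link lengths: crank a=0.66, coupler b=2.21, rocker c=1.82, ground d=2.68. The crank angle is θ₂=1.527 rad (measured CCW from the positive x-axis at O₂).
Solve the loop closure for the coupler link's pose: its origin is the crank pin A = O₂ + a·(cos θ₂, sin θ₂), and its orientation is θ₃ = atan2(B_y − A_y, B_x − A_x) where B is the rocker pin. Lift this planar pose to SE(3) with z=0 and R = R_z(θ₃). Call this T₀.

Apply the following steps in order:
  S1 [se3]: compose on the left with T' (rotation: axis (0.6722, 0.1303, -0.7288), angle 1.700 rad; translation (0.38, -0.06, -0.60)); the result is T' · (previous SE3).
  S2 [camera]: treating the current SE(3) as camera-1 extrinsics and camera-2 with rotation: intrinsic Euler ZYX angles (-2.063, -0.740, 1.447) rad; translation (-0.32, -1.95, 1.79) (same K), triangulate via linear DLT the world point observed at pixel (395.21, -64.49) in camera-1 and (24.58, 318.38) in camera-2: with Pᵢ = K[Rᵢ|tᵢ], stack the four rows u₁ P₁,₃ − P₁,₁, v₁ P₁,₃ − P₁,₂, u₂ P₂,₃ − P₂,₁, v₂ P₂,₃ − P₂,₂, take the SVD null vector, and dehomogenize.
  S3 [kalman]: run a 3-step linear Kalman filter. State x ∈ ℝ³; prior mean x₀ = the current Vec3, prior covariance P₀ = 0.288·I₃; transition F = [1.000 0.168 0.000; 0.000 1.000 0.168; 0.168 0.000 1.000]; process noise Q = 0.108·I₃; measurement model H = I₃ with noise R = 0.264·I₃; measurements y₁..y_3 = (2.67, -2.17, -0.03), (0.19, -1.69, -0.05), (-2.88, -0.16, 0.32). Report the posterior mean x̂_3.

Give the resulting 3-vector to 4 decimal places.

result = (-1.1782, -0.7691, 0.2941)

source (fourbar_fk): coupler pose = R=[0.8862 -0.4632 0.0000; 0.4632 0.8862 0.0000; 0.0000 0.0000 1.0000], t=(0.0289, 0.6594, 0.0000)
after S1 (compose_se3): R=[0.7185 0.5515 -0.4238; -0.6037 0.1918 -0.7738; -0.3455 0.8118 0.4708], t=(0.9328, -0.1503, -0.2509)
after S2 (triangulate): (-1.0164, 1.1452, 1.7479)
after S3 (kf_track): (-1.1782, -0.7691, 0.2941)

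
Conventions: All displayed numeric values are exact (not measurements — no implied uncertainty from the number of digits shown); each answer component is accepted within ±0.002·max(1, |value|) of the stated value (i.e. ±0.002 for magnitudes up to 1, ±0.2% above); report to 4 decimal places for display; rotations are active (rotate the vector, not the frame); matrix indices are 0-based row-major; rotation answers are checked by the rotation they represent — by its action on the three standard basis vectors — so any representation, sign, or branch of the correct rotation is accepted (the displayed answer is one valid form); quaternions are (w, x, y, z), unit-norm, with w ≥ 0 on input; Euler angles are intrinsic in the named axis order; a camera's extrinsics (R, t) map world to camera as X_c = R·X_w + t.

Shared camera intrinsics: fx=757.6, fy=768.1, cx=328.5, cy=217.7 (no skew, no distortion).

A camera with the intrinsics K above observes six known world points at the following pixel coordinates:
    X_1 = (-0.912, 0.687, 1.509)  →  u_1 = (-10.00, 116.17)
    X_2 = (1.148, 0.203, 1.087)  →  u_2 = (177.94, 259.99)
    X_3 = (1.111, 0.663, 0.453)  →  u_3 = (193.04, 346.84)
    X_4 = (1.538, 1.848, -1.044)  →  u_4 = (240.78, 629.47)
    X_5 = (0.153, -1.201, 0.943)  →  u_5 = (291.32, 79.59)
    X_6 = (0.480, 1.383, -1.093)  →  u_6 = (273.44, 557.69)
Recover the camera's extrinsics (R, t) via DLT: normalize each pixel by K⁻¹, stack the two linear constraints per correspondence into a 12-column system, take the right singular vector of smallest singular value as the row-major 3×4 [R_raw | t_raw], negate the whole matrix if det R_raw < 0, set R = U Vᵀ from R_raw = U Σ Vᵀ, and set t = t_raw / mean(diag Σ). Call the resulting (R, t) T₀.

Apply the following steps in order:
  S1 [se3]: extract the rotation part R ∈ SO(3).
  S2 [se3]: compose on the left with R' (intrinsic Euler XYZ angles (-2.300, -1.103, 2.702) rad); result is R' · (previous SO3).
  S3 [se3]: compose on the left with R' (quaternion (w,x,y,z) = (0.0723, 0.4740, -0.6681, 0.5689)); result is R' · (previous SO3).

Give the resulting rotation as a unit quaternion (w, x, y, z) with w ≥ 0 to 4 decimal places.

rotation (quat) = (0.2996, -0.7429, 0.0586, 0.5958)

source (pnp_recover): camera pose = R=[0.0487 -0.6309 -0.7744; 0.5015 0.6859 -0.5273; 0.8638 -0.3627 0.3498], t=(-0.3200, 0.2000, 4.9103)
after S1 (rot_of_se3): [0.0487 -0.6309 -0.7744; 0.5015 0.6859 -0.5273; 0.8638 -0.3627 0.3498]
after S2 (compose_so3): [-0.8871 0.4495 0.1050; 0.4076 0.6562 0.6350; 0.2166 0.6061 -0.7653]
after S3 (compose_so3): [0.2833 -0.4440 -0.8500; 0.2700 -0.8136 0.5150; -0.9202 -0.3754 -0.1106]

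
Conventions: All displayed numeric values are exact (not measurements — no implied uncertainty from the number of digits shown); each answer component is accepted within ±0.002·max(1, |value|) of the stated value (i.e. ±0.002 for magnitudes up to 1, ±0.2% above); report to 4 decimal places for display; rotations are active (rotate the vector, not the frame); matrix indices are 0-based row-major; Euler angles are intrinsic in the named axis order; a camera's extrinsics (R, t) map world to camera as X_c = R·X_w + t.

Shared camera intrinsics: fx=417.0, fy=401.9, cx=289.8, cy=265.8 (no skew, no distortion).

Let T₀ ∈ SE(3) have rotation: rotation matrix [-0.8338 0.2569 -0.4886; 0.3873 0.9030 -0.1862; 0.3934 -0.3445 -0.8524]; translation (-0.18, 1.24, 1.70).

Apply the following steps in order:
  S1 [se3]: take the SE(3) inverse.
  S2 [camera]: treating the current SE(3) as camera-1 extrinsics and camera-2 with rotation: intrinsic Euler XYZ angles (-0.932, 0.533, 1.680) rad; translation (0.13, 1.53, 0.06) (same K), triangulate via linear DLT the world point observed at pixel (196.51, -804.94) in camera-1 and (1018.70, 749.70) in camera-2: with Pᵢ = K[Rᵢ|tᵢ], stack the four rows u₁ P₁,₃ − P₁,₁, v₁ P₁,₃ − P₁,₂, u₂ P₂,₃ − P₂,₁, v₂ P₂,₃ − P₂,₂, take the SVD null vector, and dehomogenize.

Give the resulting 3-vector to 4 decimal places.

result = (-1.1221, -1.3180, 1.6784)

after S1 (invert_se3): R=[-0.8338 0.3873 0.3934; 0.2569 0.9030 -0.3445; -0.4886 -0.1862 -0.8524], t=(-1.2991, -0.4878, 1.5920)
after S2 (triangulate): (-1.1221, -1.3180, 1.6784)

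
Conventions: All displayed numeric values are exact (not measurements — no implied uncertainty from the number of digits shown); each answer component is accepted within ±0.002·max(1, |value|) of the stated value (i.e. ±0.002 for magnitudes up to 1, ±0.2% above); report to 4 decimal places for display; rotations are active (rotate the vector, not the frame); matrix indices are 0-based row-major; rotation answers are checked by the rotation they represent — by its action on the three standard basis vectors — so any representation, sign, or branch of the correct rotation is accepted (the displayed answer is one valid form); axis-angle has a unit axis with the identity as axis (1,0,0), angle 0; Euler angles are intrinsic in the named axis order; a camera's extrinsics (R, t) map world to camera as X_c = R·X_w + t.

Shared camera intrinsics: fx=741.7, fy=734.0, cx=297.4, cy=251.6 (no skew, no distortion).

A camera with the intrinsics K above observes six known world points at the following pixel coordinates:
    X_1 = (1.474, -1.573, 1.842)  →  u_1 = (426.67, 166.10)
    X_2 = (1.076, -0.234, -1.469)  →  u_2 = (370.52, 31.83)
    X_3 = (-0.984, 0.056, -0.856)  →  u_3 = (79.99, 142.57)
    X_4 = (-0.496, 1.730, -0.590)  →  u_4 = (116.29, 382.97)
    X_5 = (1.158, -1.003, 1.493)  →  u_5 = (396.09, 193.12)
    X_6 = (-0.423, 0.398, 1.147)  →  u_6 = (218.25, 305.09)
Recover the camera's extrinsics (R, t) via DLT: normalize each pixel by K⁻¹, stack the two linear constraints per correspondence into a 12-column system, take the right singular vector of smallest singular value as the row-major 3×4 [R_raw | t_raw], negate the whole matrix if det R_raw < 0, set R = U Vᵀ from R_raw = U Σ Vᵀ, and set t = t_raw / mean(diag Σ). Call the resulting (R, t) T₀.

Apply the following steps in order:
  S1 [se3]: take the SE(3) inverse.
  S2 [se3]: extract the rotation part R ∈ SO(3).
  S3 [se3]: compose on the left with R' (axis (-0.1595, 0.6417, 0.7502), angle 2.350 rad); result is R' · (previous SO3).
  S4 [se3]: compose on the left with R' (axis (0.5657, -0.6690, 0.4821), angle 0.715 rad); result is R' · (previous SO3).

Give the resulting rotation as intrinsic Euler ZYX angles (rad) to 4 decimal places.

rotation (euler_zyx) = (2.1988, 0.7540, 0.7379)

source (pnp_recover): camera pose = R=[0.9882 -0.0639 0.1393; -0.0114 0.8758 0.4826; -0.1529 -0.4785 0.8647], t=(-0.4300, -0.4199, 5.8201)
after S1 (invert_se3): R=[0.9882 -0.0114 -0.1529; -0.0639 0.8758 -0.4785; 0.1393 0.4826 0.8647], t=(1.3098, 3.1252, -4.7700)
after S2 (rot_of_se3): [0.9882 -0.0114 -0.1529; -0.0639 0.8758 -0.4785; 0.1393 0.4826 0.8647]
after S3 (compose_so3): [-0.5712 -0.4905 0.6582; 0.4853 0.4448 0.7527; -0.6620 0.7493 -0.0160]
after S4 (compose_so3): [-0.4283 -0.8693 0.2468; 0.5899 -0.0620 0.8051; -0.6845 0.4904 0.5393]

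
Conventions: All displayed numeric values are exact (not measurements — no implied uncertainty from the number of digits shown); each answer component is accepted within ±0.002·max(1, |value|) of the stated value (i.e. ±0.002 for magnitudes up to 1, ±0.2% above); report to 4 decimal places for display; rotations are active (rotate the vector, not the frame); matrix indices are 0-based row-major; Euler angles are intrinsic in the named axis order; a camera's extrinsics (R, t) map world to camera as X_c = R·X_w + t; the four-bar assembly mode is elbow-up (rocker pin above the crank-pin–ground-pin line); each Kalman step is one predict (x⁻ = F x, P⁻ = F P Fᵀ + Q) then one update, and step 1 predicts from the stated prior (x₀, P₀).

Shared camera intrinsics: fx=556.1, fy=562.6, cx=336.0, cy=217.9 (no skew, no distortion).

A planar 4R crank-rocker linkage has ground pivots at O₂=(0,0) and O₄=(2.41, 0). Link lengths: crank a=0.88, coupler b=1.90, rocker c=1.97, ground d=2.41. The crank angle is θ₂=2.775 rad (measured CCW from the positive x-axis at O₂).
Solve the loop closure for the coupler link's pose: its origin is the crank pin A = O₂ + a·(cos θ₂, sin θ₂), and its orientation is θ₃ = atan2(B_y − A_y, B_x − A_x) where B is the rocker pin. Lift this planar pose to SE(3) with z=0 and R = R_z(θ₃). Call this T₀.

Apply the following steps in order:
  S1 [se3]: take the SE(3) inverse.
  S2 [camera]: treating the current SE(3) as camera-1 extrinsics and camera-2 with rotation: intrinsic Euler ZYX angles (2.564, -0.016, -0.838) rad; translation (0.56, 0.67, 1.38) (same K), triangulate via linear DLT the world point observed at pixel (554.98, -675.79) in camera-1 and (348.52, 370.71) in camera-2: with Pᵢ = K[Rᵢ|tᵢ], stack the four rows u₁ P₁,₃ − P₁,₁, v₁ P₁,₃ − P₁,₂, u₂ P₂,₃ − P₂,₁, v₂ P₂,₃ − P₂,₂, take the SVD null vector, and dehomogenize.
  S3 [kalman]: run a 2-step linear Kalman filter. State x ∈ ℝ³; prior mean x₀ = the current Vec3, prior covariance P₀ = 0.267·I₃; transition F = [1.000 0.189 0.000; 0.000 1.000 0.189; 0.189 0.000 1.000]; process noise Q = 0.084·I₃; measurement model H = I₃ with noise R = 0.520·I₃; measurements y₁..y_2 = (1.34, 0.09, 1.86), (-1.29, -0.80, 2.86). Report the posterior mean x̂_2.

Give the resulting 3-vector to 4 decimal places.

result = (-0.0176, -0.4418, 2.0527)

source (fourbar_fk): coupler pose = R=[0.8824 -0.4706 0.0000; 0.4706 0.8824 0.0000; 0.0000 0.0000 1.0000], t=(-0.8215, 0.3154, 0.0000)
after S1 (invert_se3): R=[0.8824 0.4706 0.0000; -0.4706 0.8824 0.0000; 0.0000 0.0000 1.0000], t=(0.5765, -0.6649, 0.0000)
after S2 (triangulate): (0.5318, -1.1880, 1.2360)
after S3 (kf_track): (-0.0176, -0.4418, 2.0527)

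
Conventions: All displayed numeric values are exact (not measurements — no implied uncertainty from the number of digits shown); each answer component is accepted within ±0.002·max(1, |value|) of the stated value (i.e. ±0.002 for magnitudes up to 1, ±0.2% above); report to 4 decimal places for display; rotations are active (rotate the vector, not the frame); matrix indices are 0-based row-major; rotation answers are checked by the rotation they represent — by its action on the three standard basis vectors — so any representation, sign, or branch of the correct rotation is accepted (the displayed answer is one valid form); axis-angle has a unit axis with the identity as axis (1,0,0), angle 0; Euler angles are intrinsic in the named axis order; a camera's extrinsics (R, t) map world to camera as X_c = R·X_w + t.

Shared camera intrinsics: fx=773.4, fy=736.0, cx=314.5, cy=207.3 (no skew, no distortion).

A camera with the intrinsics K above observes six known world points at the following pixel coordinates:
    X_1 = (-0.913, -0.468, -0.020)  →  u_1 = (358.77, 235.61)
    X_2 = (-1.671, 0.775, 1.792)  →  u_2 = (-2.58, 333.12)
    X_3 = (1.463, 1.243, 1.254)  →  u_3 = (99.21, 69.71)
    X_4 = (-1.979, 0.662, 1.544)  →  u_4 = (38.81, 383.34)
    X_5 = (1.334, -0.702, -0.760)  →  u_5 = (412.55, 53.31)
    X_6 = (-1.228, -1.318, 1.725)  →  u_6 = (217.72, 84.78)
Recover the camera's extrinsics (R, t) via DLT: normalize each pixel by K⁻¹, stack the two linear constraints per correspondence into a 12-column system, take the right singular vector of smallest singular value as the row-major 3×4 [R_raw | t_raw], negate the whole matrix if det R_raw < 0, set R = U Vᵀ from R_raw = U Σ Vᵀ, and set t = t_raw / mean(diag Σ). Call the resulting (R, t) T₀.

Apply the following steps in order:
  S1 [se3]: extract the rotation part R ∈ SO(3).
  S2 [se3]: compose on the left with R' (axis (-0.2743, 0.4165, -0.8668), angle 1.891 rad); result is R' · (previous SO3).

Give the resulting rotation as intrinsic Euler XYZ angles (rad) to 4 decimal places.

source (pnp_recover): camera pose = R=[-0.0635 -0.6517 -0.7558; -0.7927 0.4931 -0.3585; 0.6063 0.5763 -0.5479], t=(-0.0800, -0.3000, 6.0207)
after S1 (rot_of_se3): [-0.0635 -0.6517 -0.7558; -0.7927 0.4931 -0.3585; 0.6063 0.5763 -0.5479]
after S2 (compose_so3): [-0.0901 0.8803 -0.4658; 0.0006 0.4678 0.8838; 0.9959 0.0794 -0.0427]

rotation (euler_xyz) = (-1.6191, -0.4846, -1.6728)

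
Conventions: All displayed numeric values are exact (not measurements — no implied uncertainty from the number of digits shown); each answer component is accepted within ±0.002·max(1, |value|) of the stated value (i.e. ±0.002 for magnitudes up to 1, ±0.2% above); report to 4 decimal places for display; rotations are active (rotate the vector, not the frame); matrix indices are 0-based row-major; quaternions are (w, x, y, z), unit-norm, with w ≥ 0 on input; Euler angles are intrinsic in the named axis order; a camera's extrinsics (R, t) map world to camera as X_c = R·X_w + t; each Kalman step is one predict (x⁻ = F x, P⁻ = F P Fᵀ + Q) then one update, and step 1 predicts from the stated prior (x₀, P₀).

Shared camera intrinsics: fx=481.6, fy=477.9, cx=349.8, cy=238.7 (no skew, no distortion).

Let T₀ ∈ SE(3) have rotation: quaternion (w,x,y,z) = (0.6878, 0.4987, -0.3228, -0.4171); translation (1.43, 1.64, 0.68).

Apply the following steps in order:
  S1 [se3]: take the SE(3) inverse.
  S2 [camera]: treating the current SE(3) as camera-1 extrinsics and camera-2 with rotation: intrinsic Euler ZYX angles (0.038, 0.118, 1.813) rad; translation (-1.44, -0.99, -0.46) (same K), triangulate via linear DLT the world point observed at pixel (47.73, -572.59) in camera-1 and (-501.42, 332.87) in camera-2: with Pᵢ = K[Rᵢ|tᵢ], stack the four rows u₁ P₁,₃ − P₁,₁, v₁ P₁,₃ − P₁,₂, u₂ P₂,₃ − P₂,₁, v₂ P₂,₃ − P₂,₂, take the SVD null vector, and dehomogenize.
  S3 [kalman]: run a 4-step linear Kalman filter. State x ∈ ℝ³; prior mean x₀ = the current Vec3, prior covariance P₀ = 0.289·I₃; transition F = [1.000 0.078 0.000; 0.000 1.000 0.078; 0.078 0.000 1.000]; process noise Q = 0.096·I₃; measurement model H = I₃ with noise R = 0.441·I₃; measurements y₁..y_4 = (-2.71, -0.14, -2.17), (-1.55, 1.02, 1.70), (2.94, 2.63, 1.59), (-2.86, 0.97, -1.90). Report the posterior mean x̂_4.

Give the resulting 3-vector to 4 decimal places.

after S1 (invert_se3): R=[0.4436 -0.8958 0.0280; 0.2518 0.1546 0.9553; -0.8601 -0.4168 0.2942], t=(0.8156, -1.2633, 1.7134)
after S2 (triangulate): (-1.3651, 1.4305, -1.7213)
after S3 (kf_track): (-0.9236, 1.2595, -0.5958)

result = (-0.9236, 1.2595, -0.5958)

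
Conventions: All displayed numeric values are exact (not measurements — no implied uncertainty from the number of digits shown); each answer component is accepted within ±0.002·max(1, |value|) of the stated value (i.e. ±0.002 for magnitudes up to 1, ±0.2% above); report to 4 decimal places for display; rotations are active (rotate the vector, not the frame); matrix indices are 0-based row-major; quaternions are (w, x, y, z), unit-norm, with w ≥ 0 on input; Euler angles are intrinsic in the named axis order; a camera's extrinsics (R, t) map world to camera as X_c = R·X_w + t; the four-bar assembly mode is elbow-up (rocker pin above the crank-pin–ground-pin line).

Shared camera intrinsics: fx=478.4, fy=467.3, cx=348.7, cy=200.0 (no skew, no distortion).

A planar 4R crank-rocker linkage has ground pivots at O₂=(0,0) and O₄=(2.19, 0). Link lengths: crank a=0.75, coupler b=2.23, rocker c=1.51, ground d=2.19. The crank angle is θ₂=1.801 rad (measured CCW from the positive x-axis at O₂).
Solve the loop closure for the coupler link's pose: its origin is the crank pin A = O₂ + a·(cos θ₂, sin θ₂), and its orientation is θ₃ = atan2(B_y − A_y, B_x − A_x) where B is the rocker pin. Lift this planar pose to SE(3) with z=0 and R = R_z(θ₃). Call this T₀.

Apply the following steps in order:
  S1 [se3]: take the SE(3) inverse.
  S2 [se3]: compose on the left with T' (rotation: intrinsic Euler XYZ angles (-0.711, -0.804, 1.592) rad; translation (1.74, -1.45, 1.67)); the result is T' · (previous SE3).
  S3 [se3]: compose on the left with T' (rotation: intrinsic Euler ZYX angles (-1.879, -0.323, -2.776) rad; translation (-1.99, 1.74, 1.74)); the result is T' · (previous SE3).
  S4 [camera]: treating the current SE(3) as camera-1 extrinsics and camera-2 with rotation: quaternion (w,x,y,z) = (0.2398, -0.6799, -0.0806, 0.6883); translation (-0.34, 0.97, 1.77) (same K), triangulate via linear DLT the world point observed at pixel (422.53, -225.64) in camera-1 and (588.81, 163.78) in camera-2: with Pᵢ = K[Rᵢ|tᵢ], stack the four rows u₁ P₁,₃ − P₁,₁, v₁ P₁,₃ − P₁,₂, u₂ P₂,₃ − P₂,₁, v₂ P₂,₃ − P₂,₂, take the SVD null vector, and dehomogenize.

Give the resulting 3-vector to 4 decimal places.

source (fourbar_fk): coupler pose = R=[0.9407 -0.3393 0.0000; 0.3393 0.9407 0.0000; 0.0000 0.0000 1.0000], t=(-0.1711, 0.7302, 0.0000)
after S1 (invert_se3): R=[0.9407 0.3393 0.0000; -0.3393 0.9407 0.0000; 0.0000 0.0000 1.0000], t=(-0.0868, -0.7450, 0.0000)
after S2 (compose_se3): R=[0.2215 -0.6575 -0.7201; 0.8681 -0.2034 0.4528; -0.4442 -0.7255 0.5257], t=(2.2580, -1.1529, 2.1237)
after S3 (compose_se3): R=[-0.9775 0.1953 -0.0796; 0.1255 0.8421 0.5245; 0.1694 0.5027 -0.8477], t=(-1.0414, -1.3325, 0.9668)
after S4 (triangulate): (-1.2483, 0.2680, -1.8293)

result = (-1.2483, 0.2680, -1.8293)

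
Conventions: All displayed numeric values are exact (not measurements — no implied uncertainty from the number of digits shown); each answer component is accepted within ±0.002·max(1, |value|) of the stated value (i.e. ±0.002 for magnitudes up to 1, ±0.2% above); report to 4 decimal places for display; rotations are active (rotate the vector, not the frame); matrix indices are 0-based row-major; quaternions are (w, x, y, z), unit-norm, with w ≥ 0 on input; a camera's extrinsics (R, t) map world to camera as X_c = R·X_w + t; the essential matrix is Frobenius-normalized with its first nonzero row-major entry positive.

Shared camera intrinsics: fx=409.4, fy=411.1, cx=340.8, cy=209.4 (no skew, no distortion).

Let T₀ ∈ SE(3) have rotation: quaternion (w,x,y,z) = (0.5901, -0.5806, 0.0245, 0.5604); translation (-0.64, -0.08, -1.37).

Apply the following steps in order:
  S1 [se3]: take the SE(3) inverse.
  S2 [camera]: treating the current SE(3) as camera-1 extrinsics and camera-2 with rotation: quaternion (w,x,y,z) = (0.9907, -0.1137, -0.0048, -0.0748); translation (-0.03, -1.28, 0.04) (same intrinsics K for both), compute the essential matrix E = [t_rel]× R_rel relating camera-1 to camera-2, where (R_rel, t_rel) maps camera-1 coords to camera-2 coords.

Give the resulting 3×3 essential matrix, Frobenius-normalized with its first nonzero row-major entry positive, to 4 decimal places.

matrix = [0.5820 0.1619 0.2901; -0.3732 0.1784 0.2469; 0.1455 -0.3027 -0.4538]

after S1 (invert_se3): R=[0.3707 0.6330 -0.6797; -0.6899 -0.3023 -0.6578; -0.6218 0.7127 0.3246], t=(-0.6433, -1.3669, 0.1037)
after S2 (essential): [0.5820 0.1619 0.2901; -0.3732 0.1784 0.2469; 0.1455 -0.3027 -0.4538]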